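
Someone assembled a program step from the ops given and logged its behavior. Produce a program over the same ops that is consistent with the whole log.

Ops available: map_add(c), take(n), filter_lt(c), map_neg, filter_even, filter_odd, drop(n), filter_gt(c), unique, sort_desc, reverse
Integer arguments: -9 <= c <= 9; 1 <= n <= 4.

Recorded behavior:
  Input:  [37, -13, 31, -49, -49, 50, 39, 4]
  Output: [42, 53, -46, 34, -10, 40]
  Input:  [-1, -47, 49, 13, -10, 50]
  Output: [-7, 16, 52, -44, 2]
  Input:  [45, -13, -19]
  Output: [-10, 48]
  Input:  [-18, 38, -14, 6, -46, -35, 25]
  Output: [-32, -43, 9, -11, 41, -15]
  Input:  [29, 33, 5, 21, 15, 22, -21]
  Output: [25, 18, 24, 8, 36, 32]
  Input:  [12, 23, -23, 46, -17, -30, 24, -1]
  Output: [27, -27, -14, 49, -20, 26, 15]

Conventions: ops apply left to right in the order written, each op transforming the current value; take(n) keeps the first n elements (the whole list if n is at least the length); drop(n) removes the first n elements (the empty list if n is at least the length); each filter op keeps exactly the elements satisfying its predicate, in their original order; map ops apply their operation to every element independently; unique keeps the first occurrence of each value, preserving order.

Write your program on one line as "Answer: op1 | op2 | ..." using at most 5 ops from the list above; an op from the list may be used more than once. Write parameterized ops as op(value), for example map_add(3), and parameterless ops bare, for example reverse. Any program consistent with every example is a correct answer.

map_add(3) | reverse | unique | drop(1)

Check, running the answer program on each example:
  [37, -13, 31, -49, -49, 50, 39, 4] -> [40, -10, 34, -46, -46, 53, 42, 7] -> [7, 42, 53, -46, -46, 34, -10, 40] -> [7, 42, 53, -46, 34, -10, 40] -> [42, 53, -46, 34, -10, 40]
  [-1, -47, 49, 13, -10, 50] -> [2, -44, 52, 16, -7, 53] -> [53, -7, 16, 52, -44, 2] -> [53, -7, 16, 52, -44, 2] -> [-7, 16, 52, -44, 2]
  [45, -13, -19] -> [48, -10, -16] -> [-16, -10, 48] -> [-16, -10, 48] -> [-10, 48]
  [-18, 38, -14, 6, -46, -35, 25] -> [-15, 41, -11, 9, -43, -32, 28] -> [28, -32, -43, 9, -11, 41, -15] -> [28, -32, -43, 9, -11, 41, -15] -> [-32, -43, 9, -11, 41, -15]
  [29, 33, 5, 21, 15, 22, -21] -> [32, 36, 8, 24, 18, 25, -18] -> [-18, 25, 18, 24, 8, 36, 32] -> [-18, 25, 18, 24, 8, 36, 32] -> [25, 18, 24, 8, 36, 32]
  [12, 23, -23, 46, -17, -30, 24, -1] -> [15, 26, -20, 49, -14, -27, 27, 2] -> [2, 27, -27, -14, 49, -20, 26, 15] -> [2, 27, -27, -14, 49, -20, 26, 15] -> [27, -27, -14, 49, -20, 26, 15]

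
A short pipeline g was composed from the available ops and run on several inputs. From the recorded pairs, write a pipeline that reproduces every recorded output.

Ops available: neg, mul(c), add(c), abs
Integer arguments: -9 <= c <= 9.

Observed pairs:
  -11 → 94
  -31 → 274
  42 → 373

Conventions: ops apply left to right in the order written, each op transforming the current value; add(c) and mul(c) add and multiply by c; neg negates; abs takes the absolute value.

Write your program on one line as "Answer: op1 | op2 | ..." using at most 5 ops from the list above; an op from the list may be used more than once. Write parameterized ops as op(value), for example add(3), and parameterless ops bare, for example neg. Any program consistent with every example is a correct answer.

mul(-9) | abs | neg | add(5) | neg

Check, running the answer program on each example:
  -11 -> 99 -> 99 -> -99 -> -94 -> 94
  -31 -> 279 -> 279 -> -279 -> -274 -> 274
  42 -> -378 -> 378 -> -378 -> -373 -> 373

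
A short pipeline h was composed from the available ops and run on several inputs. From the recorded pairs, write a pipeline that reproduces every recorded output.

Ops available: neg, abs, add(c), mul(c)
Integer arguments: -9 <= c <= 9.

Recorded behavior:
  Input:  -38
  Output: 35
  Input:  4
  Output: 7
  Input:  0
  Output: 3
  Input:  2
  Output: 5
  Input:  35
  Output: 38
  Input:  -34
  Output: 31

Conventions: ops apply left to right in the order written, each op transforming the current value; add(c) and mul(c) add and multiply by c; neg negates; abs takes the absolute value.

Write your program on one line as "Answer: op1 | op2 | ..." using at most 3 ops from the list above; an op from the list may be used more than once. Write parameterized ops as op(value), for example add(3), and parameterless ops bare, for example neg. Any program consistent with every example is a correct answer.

add(3) | neg | abs

Check, running the answer program on each example:
  -38 -> -35 -> 35 -> 35
  4 -> 7 -> -7 -> 7
  0 -> 3 -> -3 -> 3
  2 -> 5 -> -5 -> 5
  35 -> 38 -> -38 -> 38
  -34 -> -31 -> 31 -> 31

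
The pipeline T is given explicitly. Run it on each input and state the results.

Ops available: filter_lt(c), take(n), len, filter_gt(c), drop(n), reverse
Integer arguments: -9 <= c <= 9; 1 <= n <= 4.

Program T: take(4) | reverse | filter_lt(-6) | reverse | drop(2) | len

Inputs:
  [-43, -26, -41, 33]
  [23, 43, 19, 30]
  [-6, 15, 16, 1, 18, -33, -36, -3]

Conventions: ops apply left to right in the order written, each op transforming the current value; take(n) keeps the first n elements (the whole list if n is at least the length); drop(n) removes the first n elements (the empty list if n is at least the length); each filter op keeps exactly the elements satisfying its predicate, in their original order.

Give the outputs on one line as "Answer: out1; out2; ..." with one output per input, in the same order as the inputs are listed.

1; 0; 0

Execution, op by op:
  [-43, -26, -41, 33] -> [-43, -26, -41, 33] -> [33, -41, -26, -43] -> [-41, -26, -43] -> [-43, -26, -41] -> [-41] -> 1
  [23, 43, 19, 30] -> [23, 43, 19, 30] -> [30, 19, 43, 23] -> [] -> [] -> [] -> 0
  [-6, 15, 16, 1, 18, -33, -36, -3] -> [-6, 15, 16, 1] -> [1, 16, 15, -6] -> [] -> [] -> [] -> 0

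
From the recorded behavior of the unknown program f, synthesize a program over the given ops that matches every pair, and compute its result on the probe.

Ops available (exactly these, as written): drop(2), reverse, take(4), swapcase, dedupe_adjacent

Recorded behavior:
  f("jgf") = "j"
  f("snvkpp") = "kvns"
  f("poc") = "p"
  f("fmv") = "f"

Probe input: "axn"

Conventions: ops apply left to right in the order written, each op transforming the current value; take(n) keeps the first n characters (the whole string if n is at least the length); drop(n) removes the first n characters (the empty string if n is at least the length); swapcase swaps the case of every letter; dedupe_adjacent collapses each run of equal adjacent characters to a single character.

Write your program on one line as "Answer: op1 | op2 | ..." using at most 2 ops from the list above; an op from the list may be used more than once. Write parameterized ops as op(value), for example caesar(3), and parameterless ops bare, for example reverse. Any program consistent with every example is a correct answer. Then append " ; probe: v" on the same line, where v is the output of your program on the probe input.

reverse | drop(2) ; probe: "a"

Check, running the answer program on each example:
  "jgf" -> "fgj" -> "j"
  "snvkpp" -> "ppkvns" -> "kvns"
  "poc" -> "cop" -> "p"
  "fmv" -> "vmf" -> "f"
  probe: "axn" -> "nxa" -> "a"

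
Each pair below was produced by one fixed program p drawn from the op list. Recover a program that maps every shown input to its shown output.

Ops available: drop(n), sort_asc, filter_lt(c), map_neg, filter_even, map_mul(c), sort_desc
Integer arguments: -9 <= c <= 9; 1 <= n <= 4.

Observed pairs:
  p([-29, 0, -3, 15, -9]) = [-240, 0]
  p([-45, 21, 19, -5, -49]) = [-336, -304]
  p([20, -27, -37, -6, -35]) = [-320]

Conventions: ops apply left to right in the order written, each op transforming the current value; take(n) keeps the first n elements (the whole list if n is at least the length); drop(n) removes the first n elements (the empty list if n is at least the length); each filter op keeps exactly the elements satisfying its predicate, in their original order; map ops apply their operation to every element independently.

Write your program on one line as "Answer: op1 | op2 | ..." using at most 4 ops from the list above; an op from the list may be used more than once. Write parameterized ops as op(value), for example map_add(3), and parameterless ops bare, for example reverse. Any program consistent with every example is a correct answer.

map_mul(2) | map_mul(-8) | sort_asc | filter_lt(5)

Check, running the answer program on each example:
  [-29, 0, -3, 15, -9] -> [-58, 0, -6, 30, -18] -> [464, 0, 48, -240, 144] -> [-240, 0, 48, 144, 464] -> [-240, 0]
  [-45, 21, 19, -5, -49] -> [-90, 42, 38, -10, -98] -> [720, -336, -304, 80, 784] -> [-336, -304, 80, 720, 784] -> [-336, -304]
  [20, -27, -37, -6, -35] -> [40, -54, -74, -12, -70] -> [-320, 432, 592, 96, 560] -> [-320, 96, 432, 560, 592] -> [-320]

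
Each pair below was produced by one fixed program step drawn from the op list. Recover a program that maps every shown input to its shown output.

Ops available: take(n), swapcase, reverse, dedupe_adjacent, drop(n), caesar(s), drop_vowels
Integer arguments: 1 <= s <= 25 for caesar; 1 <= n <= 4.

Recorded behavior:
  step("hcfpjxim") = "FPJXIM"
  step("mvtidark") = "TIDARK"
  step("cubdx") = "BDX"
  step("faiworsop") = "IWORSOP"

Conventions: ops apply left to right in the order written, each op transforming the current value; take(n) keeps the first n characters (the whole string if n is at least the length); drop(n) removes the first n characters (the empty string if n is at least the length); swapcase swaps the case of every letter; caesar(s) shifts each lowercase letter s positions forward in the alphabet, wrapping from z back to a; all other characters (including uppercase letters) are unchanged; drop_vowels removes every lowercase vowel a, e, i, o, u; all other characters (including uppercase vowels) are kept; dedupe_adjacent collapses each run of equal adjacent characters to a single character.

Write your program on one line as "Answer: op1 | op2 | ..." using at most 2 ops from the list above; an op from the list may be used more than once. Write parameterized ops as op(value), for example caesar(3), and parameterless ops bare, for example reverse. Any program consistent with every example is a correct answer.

drop(2) | swapcase

Check, running the answer program on each example:
  "hcfpjxim" -> "fpjxim" -> "FPJXIM"
  "mvtidark" -> "tidark" -> "TIDARK"
  "cubdx" -> "bdx" -> "BDX"
  "faiworsop" -> "iworsop" -> "IWORSOP"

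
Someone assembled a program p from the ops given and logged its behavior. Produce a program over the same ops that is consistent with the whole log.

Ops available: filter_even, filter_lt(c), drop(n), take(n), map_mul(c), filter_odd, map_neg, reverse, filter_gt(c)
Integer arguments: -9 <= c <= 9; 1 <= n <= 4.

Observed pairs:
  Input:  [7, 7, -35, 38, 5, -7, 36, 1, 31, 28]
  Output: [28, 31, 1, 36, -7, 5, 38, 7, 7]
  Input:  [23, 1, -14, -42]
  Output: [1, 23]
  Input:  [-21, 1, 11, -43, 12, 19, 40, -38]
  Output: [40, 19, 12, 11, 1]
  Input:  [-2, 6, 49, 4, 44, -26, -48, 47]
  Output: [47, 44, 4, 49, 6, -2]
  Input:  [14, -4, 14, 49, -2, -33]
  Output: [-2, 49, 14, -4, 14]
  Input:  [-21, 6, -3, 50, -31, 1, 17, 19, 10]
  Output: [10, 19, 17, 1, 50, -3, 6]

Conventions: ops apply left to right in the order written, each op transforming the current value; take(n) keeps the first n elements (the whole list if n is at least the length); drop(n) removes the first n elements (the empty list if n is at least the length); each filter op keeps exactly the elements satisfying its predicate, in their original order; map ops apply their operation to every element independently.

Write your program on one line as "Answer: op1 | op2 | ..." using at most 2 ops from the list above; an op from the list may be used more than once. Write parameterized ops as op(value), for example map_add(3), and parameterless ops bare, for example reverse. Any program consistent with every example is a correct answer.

filter_gt(-9) | reverse

Check, running the answer program on each example:
  [7, 7, -35, 38, 5, -7, 36, 1, 31, 28] -> [7, 7, 38, 5, -7, 36, 1, 31, 28] -> [28, 31, 1, 36, -7, 5, 38, 7, 7]
  [23, 1, -14, -42] -> [23, 1] -> [1, 23]
  [-21, 1, 11, -43, 12, 19, 40, -38] -> [1, 11, 12, 19, 40] -> [40, 19, 12, 11, 1]
  [-2, 6, 49, 4, 44, -26, -48, 47] -> [-2, 6, 49, 4, 44, 47] -> [47, 44, 4, 49, 6, -2]
  [14, -4, 14, 49, -2, -33] -> [14, -4, 14, 49, -2] -> [-2, 49, 14, -4, 14]
  [-21, 6, -3, 50, -31, 1, 17, 19, 10] -> [6, -3, 50, 1, 17, 19, 10] -> [10, 19, 17, 1, 50, -3, 6]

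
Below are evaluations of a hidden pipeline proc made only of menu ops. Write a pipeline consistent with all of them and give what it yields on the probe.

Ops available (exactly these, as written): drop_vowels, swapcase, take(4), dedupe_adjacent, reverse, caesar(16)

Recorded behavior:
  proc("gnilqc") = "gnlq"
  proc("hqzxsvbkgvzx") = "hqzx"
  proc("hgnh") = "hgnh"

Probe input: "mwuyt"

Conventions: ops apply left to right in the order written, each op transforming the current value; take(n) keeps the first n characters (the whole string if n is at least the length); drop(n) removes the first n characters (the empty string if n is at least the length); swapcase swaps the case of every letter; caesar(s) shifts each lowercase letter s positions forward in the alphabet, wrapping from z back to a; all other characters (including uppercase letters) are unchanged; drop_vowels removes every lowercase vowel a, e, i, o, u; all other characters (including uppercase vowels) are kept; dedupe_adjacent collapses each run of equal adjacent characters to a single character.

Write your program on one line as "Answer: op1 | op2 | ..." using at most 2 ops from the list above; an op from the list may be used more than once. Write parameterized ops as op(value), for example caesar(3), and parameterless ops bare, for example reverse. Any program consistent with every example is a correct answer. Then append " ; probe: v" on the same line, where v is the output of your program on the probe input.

drop_vowels | take(4) ; probe: "mwyt"

Check, running the answer program on each example:
  "gnilqc" -> "gnlqc" -> "gnlq"
  "hqzxsvbkgvzx" -> "hqzxsvbkgvzx" -> "hqzx"
  "hgnh" -> "hgnh" -> "hgnh"
  probe: "mwuyt" -> "mwyt" -> "mwyt"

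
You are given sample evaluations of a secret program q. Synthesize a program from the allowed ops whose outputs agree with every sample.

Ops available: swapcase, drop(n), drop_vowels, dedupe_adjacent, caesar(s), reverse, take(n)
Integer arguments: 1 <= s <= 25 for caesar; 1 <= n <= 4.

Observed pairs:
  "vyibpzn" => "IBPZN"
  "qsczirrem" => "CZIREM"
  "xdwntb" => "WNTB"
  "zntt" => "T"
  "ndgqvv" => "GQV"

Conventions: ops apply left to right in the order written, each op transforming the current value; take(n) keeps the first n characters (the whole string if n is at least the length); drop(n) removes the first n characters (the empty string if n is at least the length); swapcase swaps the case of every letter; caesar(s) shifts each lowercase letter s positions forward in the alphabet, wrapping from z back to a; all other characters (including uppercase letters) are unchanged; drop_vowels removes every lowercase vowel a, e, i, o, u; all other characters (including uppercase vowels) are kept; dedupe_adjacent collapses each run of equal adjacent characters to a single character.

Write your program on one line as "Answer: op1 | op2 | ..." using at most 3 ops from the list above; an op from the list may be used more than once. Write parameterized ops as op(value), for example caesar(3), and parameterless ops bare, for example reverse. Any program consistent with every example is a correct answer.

swapcase | dedupe_adjacent | drop(2)

Check, running the answer program on each example:
  "vyibpzn" -> "VYIBPZN" -> "VYIBPZN" -> "IBPZN"
  "qsczirrem" -> "QSCZIRREM" -> "QSCZIREM" -> "CZIREM"
  "xdwntb" -> "XDWNTB" -> "XDWNTB" -> "WNTB"
  "zntt" -> "ZNTT" -> "ZNT" -> "T"
  "ndgqvv" -> "NDGQVV" -> "NDGQV" -> "GQV"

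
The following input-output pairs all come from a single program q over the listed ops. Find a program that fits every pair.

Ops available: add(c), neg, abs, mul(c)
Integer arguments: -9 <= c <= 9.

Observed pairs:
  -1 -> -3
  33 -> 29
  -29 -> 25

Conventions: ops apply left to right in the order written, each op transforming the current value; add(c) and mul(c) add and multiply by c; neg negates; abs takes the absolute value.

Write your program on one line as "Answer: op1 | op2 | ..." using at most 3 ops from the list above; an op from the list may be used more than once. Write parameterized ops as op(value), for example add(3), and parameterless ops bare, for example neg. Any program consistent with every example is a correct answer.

abs | add(-4)

Check, running the answer program on each example:
  -1 -> 1 -> -3
  33 -> 33 -> 29
  -29 -> 29 -> 25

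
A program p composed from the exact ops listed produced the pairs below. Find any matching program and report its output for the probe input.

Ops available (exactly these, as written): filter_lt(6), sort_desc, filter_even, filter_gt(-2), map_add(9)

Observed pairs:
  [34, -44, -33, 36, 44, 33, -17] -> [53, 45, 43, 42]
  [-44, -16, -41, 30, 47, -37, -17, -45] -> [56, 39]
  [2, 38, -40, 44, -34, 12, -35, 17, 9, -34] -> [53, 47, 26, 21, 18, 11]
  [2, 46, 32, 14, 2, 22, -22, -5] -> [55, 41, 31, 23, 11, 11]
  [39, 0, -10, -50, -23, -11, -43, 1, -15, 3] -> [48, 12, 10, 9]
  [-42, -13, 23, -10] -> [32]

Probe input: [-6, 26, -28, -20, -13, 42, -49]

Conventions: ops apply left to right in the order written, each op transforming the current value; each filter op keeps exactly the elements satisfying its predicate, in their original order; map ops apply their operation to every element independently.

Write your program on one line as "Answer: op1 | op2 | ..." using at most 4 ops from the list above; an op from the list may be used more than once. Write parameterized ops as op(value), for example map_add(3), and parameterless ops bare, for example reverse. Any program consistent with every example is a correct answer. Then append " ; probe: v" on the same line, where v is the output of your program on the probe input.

filter_gt(-2) | map_add(9) | sort_desc ; probe: [51, 35]

Check, running the answer program on each example:
  [34, -44, -33, 36, 44, 33, -17] -> [34, 36, 44, 33] -> [43, 45, 53, 42] -> [53, 45, 43, 42]
  [-44, -16, -41, 30, 47, -37, -17, -45] -> [30, 47] -> [39, 56] -> [56, 39]
  [2, 38, -40, 44, -34, 12, -35, 17, 9, -34] -> [2, 38, 44, 12, 17, 9] -> [11, 47, 53, 21, 26, 18] -> [53, 47, 26, 21, 18, 11]
  [2, 46, 32, 14, 2, 22, -22, -5] -> [2, 46, 32, 14, 2, 22] -> [11, 55, 41, 23, 11, 31] -> [55, 41, 31, 23, 11, 11]
  [39, 0, -10, -50, -23, -11, -43, 1, -15, 3] -> [39, 0, 1, 3] -> [48, 9, 10, 12] -> [48, 12, 10, 9]
  [-42, -13, 23, -10] -> [23] -> [32] -> [32]
  probe: [-6, 26, -28, -20, -13, 42, -49] -> [26, 42] -> [35, 51] -> [51, 35]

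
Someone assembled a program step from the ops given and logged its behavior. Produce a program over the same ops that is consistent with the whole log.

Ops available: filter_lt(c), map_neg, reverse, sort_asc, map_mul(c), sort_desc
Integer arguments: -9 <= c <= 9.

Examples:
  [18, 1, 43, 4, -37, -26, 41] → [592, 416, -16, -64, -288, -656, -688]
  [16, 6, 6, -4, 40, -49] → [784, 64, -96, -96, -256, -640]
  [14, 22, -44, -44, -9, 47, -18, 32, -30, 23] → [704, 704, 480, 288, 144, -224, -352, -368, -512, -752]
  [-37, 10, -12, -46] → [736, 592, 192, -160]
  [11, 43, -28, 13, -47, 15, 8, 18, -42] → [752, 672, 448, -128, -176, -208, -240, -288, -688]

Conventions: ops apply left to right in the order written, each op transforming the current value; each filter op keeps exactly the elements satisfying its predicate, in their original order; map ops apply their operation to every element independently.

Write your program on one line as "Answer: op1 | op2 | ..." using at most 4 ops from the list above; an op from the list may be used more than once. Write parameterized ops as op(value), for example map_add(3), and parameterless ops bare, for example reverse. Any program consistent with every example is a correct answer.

sort_desc | reverse | map_mul(-2) | map_mul(8)

Check, running the answer program on each example:
  [18, 1, 43, 4, -37, -26, 41] -> [43, 41, 18, 4, 1, -26, -37] -> [-37, -26, 1, 4, 18, 41, 43] -> [74, 52, -2, -8, -36, -82, -86] -> [592, 416, -16, -64, -288, -656, -688]
  [16, 6, 6, -4, 40, -49] -> [40, 16, 6, 6, -4, -49] -> [-49, -4, 6, 6, 16, 40] -> [98, 8, -12, -12, -32, -80] -> [784, 64, -96, -96, -256, -640]
  [14, 22, -44, -44, -9, 47, -18, 32, -30, 23] -> [47, 32, 23, 22, 14, -9, -18, -30, -44, -44] -> [-44, -44, -30, -18, -9, 14, 22, 23, 32, 47] -> [88, 88, 60, 36, 18, -28, -44, -46, -64, -94] -> [704, 704, 480, 288, 144, -224, -352, -368, -512, -752]
  [-37, 10, -12, -46] -> [10, -12, -37, -46] -> [-46, -37, -12, 10] -> [92, 74, 24, -20] -> [736, 592, 192, -160]
  [11, 43, -28, 13, -47, 15, 8, 18, -42] -> [43, 18, 15, 13, 11, 8, -28, -42, -47] -> [-47, -42, -28, 8, 11, 13, 15, 18, 43] -> [94, 84, 56, -16, -22, -26, -30, -36, -86] -> [752, 672, 448, -128, -176, -208, -240, -288, -688]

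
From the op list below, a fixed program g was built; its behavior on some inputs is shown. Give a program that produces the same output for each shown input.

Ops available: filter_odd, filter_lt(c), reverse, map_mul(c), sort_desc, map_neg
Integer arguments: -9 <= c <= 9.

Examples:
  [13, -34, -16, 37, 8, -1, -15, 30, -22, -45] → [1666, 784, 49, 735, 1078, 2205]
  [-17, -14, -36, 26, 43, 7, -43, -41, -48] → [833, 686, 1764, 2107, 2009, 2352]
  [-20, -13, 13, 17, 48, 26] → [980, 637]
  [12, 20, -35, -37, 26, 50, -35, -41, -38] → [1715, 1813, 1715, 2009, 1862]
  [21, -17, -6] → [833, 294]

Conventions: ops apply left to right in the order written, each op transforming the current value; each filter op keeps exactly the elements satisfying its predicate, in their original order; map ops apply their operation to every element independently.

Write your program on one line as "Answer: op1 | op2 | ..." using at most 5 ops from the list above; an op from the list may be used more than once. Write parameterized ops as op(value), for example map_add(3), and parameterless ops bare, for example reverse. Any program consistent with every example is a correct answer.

map_mul(-7) | map_neg | filter_lt(-1) | map_mul(7) | map_neg

Check, running the answer program on each example:
  [13, -34, -16, 37, 8, -1, -15, 30, -22, -45] -> [-91, 238, 112, -259, -56, 7, 105, -210, 154, 315] -> [91, -238, -112, 259, 56, -7, -105, 210, -154, -315] -> [-238, -112, -7, -105, -154, -315] -> [-1666, -784, -49, -735, -1078, -2205] -> [1666, 784, 49, 735, 1078, 2205]
  [-17, -14, -36, 26, 43, 7, -43, -41, -48] -> [119, 98, 252, -182, -301, -49, 301, 287, 336] -> [-119, -98, -252, 182, 301, 49, -301, -287, -336] -> [-119, -98, -252, -301, -287, -336] -> [-833, -686, -1764, -2107, -2009, -2352] -> [833, 686, 1764, 2107, 2009, 2352]
  [-20, -13, 13, 17, 48, 26] -> [140, 91, -91, -119, -336, -182] -> [-140, -91, 91, 119, 336, 182] -> [-140, -91] -> [-980, -637] -> [980, 637]
  [12, 20, -35, -37, 26, 50, -35, -41, -38] -> [-84, -140, 245, 259, -182, -350, 245, 287, 266] -> [84, 140, -245, -259, 182, 350, -245, -287, -266] -> [-245, -259, -245, -287, -266] -> [-1715, -1813, -1715, -2009, -1862] -> [1715, 1813, 1715, 2009, 1862]
  [21, -17, -6] -> [-147, 119, 42] -> [147, -119, -42] -> [-119, -42] -> [-833, -294] -> [833, 294]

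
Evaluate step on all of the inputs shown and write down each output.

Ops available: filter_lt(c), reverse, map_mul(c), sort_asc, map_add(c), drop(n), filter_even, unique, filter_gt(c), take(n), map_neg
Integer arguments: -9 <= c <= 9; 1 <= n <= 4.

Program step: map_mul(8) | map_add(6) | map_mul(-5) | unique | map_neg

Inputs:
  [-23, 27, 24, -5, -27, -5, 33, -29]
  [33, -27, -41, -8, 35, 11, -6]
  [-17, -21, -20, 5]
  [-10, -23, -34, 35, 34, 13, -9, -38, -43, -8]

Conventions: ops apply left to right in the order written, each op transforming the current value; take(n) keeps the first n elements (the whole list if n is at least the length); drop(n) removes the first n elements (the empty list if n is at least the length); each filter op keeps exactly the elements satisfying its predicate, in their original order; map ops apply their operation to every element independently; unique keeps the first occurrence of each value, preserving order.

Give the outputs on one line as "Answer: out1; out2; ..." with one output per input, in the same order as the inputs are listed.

Execution, op by op:
  [-23, 27, 24, -5, -27, -5, 33, -29] -> [-184, 216, 192, -40, -216, -40, 264, -232] -> [-178, 222, 198, -34, -210, -34, 270, -226] -> [890, -1110, -990, 170, 1050, 170, -1350, 1130] -> [890, -1110, -990, 170, 1050, -1350, 1130] -> [-890, 1110, 990, -170, -1050, 1350, -1130]
  [33, -27, -41, -8, 35, 11, -6] -> [264, -216, -328, -64, 280, 88, -48] -> [270, -210, -322, -58, 286, 94, -42] -> [-1350, 1050, 1610, 290, -1430, -470, 210] -> [-1350, 1050, 1610, 290, -1430, -470, 210] -> [1350, -1050, -1610, -290, 1430, 470, -210]
  [-17, -21, -20, 5] -> [-136, -168, -160, 40] -> [-130, -162, -154, 46] -> [650, 810, 770, -230] -> [650, 810, 770, -230] -> [-650, -810, -770, 230]
  [-10, -23, -34, 35, 34, 13, -9, -38, -43, -8] -> [-80, -184, -272, 280, 272, 104, -72, -304, -344, -64] -> [-74, -178, -266, 286, 278, 110, -66, -298, -338, -58] -> [370, 890, 1330, -1430, -1390, -550, 330, 1490, 1690, 290] -> [370, 890, 1330, -1430, -1390, -550, 330, 1490, 1690, 290] -> [-370, -890, -1330, 1430, 1390, 550, -330, -1490, -1690, -290]

[-890, 1110, 990, -170, -1050, 1350, -1130]; [1350, -1050, -1610, -290, 1430, 470, -210]; [-650, -810, -770, 230]; [-370, -890, -1330, 1430, 1390, 550, -330, -1490, -1690, -290]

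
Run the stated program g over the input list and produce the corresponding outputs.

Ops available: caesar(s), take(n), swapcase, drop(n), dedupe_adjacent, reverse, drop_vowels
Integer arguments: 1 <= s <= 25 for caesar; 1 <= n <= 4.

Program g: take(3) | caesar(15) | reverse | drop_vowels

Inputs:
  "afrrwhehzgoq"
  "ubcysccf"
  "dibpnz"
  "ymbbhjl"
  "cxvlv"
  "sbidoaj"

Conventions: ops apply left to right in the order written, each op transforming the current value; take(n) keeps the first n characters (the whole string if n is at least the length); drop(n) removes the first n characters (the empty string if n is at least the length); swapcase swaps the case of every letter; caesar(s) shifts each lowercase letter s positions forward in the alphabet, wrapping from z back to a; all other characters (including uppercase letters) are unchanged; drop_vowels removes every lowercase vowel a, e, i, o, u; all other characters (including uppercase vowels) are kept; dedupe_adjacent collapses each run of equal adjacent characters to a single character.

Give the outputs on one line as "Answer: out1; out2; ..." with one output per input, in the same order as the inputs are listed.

"gp"; "rqj"; "qxs"; "qbn"; "kmr"; "xqh"

Execution, op by op:
  "afrrwhehzgoq" -> "afr" -> "pug" -> "gup" -> "gp"
  "ubcysccf" -> "ubc" -> "jqr" -> "rqj" -> "rqj"
  "dibpnz" -> "dib" -> "sxq" -> "qxs" -> "qxs"
  "ymbbhjl" -> "ymb" -> "nbq" -> "qbn" -> "qbn"
  "cxvlv" -> "cxv" -> "rmk" -> "kmr" -> "kmr"
  "sbidoaj" -> "sbi" -> "hqx" -> "xqh" -> "xqh"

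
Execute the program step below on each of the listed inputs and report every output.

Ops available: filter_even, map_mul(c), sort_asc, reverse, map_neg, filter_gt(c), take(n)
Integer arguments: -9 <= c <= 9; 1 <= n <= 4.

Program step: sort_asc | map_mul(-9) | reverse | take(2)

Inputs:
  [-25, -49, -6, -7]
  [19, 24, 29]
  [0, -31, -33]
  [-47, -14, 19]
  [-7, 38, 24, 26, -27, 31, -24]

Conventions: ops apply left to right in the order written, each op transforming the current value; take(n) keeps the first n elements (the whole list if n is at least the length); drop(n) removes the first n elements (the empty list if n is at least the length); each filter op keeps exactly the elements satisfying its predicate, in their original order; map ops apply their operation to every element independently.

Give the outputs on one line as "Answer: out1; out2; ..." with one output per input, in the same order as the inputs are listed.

[54, 63]; [-261, -216]; [0, 279]; [-171, 126]; [-342, -279]

Execution, op by op:
  [-25, -49, -6, -7] -> [-49, -25, -7, -6] -> [441, 225, 63, 54] -> [54, 63, 225, 441] -> [54, 63]
  [19, 24, 29] -> [19, 24, 29] -> [-171, -216, -261] -> [-261, -216, -171] -> [-261, -216]
  [0, -31, -33] -> [-33, -31, 0] -> [297, 279, 0] -> [0, 279, 297] -> [0, 279]
  [-47, -14, 19] -> [-47, -14, 19] -> [423, 126, -171] -> [-171, 126, 423] -> [-171, 126]
  [-7, 38, 24, 26, -27, 31, -24] -> [-27, -24, -7, 24, 26, 31, 38] -> [243, 216, 63, -216, -234, -279, -342] -> [-342, -279, -234, -216, 63, 216, 243] -> [-342, -279]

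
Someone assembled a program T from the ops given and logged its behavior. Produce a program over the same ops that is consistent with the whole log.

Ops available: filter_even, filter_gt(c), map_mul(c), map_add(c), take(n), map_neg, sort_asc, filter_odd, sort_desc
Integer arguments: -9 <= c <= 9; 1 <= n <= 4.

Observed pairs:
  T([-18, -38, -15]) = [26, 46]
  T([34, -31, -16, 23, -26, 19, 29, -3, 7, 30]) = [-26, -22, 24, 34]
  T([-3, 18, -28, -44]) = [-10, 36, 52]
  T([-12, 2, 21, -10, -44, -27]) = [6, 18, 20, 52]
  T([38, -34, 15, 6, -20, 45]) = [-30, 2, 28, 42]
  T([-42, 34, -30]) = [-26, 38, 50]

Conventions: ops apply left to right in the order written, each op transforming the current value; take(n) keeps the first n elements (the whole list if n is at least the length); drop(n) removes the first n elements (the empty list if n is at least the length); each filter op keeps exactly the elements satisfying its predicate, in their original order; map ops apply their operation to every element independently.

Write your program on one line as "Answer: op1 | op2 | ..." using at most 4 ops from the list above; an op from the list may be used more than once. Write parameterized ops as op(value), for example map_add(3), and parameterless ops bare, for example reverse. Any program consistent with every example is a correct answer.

map_neg | filter_even | map_add(8) | sort_asc

Check, running the answer program on each example:
  [-18, -38, -15] -> [18, 38, 15] -> [18, 38] -> [26, 46] -> [26, 46]
  [34, -31, -16, 23, -26, 19, 29, -3, 7, 30] -> [-34, 31, 16, -23, 26, -19, -29, 3, -7, -30] -> [-34, 16, 26, -30] -> [-26, 24, 34, -22] -> [-26, -22, 24, 34]
  [-3, 18, -28, -44] -> [3, -18, 28, 44] -> [-18, 28, 44] -> [-10, 36, 52] -> [-10, 36, 52]
  [-12, 2, 21, -10, -44, -27] -> [12, -2, -21, 10, 44, 27] -> [12, -2, 10, 44] -> [20, 6, 18, 52] -> [6, 18, 20, 52]
  [38, -34, 15, 6, -20, 45] -> [-38, 34, -15, -6, 20, -45] -> [-38, 34, -6, 20] -> [-30, 42, 2, 28] -> [-30, 2, 28, 42]
  [-42, 34, -30] -> [42, -34, 30] -> [42, -34, 30] -> [50, -26, 38] -> [-26, 38, 50]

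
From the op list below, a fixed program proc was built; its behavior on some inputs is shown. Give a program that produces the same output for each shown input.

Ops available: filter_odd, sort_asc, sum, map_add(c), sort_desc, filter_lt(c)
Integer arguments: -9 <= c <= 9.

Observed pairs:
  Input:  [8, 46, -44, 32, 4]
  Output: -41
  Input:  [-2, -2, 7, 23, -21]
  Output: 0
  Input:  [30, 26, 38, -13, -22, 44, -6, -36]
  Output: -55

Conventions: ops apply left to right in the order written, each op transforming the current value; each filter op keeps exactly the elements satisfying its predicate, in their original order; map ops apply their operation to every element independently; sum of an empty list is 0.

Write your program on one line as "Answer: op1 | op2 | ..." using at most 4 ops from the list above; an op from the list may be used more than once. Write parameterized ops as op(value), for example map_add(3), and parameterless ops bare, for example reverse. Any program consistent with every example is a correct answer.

map_add(3) | filter_odd | filter_lt(0) | sum

Check, running the answer program on each example:
  [8, 46, -44, 32, 4] -> [11, 49, -41, 35, 7] -> [11, 49, -41, 35, 7] -> [-41] -> -41
  [-2, -2, 7, 23, -21] -> [1, 1, 10, 26, -18] -> [1, 1] -> [] -> 0
  [30, 26, 38, -13, -22, 44, -6, -36] -> [33, 29, 41, -10, -19, 47, -3, -33] -> [33, 29, 41, -19, 47, -3, -33] -> [-19, -3, -33] -> -55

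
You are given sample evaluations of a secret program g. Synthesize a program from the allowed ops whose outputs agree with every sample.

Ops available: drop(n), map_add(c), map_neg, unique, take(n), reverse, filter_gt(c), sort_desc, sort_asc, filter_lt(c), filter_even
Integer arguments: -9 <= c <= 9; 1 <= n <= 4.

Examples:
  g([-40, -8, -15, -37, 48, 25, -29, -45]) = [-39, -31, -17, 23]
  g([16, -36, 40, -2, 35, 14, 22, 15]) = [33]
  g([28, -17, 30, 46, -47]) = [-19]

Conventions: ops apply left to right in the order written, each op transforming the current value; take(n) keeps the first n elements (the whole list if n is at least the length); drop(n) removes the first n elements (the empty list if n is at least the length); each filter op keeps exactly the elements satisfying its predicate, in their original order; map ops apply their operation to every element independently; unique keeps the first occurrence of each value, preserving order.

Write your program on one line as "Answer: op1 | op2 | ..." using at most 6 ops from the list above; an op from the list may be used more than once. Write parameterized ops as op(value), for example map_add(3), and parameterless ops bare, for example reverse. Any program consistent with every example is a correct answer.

reverse | drop(1) | sort_asc | map_add(3) | filter_even | map_add(-5)

Check, running the answer program on each example:
  [-40, -8, -15, -37, 48, 25, -29, -45] -> [-45, -29, 25, 48, -37, -15, -8, -40] -> [-29, 25, 48, -37, -15, -8, -40] -> [-40, -37, -29, -15, -8, 25, 48] -> [-37, -34, -26, -12, -5, 28, 51] -> [-34, -26, -12, 28] -> [-39, -31, -17, 23]
  [16, -36, 40, -2, 35, 14, 22, 15] -> [15, 22, 14, 35, -2, 40, -36, 16] -> [22, 14, 35, -2, 40, -36, 16] -> [-36, -2, 14, 16, 22, 35, 40] -> [-33, 1, 17, 19, 25, 38, 43] -> [38] -> [33]
  [28, -17, 30, 46, -47] -> [-47, 46, 30, -17, 28] -> [46, 30, -17, 28] -> [-17, 28, 30, 46] -> [-14, 31, 33, 49] -> [-14] -> [-19]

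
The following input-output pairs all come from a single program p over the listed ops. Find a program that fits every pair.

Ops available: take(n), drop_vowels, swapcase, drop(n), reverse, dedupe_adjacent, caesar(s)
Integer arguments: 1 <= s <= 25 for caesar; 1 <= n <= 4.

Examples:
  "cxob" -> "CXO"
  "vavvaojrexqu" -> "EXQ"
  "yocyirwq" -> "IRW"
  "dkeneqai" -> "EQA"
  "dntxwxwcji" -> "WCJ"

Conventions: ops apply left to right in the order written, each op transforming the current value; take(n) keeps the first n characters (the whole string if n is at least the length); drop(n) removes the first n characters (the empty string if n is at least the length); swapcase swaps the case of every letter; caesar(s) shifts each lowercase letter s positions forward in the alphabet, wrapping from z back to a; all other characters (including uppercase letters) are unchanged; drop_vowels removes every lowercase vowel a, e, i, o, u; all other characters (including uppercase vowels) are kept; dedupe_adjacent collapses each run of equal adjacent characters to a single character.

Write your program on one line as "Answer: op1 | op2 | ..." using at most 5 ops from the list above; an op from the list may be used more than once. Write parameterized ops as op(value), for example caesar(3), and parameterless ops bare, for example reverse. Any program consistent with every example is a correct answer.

swapcase | reverse | take(4) | drop(1) | reverse

Check, running the answer program on each example:
  "cxob" -> "CXOB" -> "BOXC" -> "BOXC" -> "OXC" -> "CXO"
  "vavvaojrexqu" -> "VAVVAOJREXQU" -> "UQXERJOAVVAV" -> "UQXE" -> "QXE" -> "EXQ"
  "yocyirwq" -> "YOCYIRWQ" -> "QWRIYCOY" -> "QWRI" -> "WRI" -> "IRW"
  "dkeneqai" -> "DKENEQAI" -> "IAQENEKD" -> "IAQE" -> "AQE" -> "EQA"
  "dntxwxwcji" -> "DNTXWXWCJI" -> "IJCWXWXTND" -> "IJCW" -> "JCW" -> "WCJ"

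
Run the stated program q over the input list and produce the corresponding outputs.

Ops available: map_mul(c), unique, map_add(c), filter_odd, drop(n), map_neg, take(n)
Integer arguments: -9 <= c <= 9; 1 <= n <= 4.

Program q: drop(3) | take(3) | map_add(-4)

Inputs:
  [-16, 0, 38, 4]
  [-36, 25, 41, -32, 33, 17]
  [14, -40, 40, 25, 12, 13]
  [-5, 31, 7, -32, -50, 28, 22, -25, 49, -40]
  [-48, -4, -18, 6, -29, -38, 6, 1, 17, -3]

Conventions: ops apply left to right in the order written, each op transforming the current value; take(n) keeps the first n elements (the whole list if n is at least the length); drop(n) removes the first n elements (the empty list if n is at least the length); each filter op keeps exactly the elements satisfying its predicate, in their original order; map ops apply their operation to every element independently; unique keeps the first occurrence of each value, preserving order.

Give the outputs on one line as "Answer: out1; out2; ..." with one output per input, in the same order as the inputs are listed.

[0]; [-36, 29, 13]; [21, 8, 9]; [-36, -54, 24]; [2, -33, -42]

Execution, op by op:
  [-16, 0, 38, 4] -> [4] -> [4] -> [0]
  [-36, 25, 41, -32, 33, 17] -> [-32, 33, 17] -> [-32, 33, 17] -> [-36, 29, 13]
  [14, -40, 40, 25, 12, 13] -> [25, 12, 13] -> [25, 12, 13] -> [21, 8, 9]
  [-5, 31, 7, -32, -50, 28, 22, -25, 49, -40] -> [-32, -50, 28, 22, -25, 49, -40] -> [-32, -50, 28] -> [-36, -54, 24]
  [-48, -4, -18, 6, -29, -38, 6, 1, 17, -3] -> [6, -29, -38, 6, 1, 17, -3] -> [6, -29, -38] -> [2, -33, -42]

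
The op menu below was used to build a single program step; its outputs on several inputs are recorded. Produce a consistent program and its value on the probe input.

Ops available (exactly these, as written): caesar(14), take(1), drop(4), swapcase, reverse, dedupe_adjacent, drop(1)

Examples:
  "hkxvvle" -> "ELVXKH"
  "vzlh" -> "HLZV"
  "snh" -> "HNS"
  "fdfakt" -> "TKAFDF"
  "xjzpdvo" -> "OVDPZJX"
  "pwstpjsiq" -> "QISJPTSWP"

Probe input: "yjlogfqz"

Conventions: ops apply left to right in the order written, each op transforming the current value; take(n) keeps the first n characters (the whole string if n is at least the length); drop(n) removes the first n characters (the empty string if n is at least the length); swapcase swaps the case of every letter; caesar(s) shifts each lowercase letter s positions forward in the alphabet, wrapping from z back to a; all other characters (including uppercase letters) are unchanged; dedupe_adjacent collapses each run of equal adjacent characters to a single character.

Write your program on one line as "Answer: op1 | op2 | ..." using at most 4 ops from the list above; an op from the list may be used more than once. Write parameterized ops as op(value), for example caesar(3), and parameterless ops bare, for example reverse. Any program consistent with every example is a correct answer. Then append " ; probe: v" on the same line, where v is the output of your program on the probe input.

dedupe_adjacent | swapcase | reverse ; probe: "ZQFGOLJY"

Check, running the answer program on each example:
  "hkxvvle" -> "hkxvle" -> "HKXVLE" -> "ELVXKH"
  "vzlh" -> "vzlh" -> "VZLH" -> "HLZV"
  "snh" -> "snh" -> "SNH" -> "HNS"
  "fdfakt" -> "fdfakt" -> "FDFAKT" -> "TKAFDF"
  "xjzpdvo" -> "xjzpdvo" -> "XJZPDVO" -> "OVDPZJX"
  "pwstpjsiq" -> "pwstpjsiq" -> "PWSTPJSIQ" -> "QISJPTSWP"
  probe: "yjlogfqz" -> "yjlogfqz" -> "YJLOGFQZ" -> "ZQFGOLJY"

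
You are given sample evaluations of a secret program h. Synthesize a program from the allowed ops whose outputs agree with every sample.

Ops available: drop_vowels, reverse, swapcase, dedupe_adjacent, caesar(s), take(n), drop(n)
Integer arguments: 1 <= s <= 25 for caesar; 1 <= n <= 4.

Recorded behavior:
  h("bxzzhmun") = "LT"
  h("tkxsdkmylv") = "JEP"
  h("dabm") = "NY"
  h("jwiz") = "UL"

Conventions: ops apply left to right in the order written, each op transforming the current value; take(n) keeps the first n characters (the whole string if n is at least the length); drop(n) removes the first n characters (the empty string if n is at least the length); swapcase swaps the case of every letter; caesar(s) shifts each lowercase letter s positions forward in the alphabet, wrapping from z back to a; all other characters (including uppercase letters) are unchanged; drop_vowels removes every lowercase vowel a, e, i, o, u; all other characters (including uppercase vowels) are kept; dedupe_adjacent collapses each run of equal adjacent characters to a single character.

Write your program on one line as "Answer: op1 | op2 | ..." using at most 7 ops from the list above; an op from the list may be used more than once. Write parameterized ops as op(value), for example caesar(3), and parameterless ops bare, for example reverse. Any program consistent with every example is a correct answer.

drop(2) | caesar(13) | take(3) | caesar(25) | swapcase | dedupe_adjacent

Check, running the answer program on each example:
  "bxzzhmun" -> "zzhmun" -> "mmuzha" -> "mmu" -> "llt" -> "LLT" -> "LT"
  "tkxsdkmylv" -> "xsdkmylv" -> "kfqxzlyi" -> "kfq" -> "jep" -> "JEP" -> "JEP"
  "dabm" -> "bm" -> "oz" -> "oz" -> "ny" -> "NY" -> "NY"
  "jwiz" -> "iz" -> "vm" -> "vm" -> "ul" -> "UL" -> "UL"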